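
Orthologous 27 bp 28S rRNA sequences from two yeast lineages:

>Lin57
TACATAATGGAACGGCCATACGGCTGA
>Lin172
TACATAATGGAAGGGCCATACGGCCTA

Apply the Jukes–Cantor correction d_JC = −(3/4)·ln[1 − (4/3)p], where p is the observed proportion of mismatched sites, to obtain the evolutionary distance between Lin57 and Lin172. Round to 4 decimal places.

The sequences differ at positions 13 (C/G), 25 (T/C), 26 (G/T).
p = 3/27 = 0.111111.
d = −0.75 · ln(1 − (4/3)·0.111111) = −0.75 · ln(0.851852) = −0.75 · (-0.160342) = 0.1203.

0.1203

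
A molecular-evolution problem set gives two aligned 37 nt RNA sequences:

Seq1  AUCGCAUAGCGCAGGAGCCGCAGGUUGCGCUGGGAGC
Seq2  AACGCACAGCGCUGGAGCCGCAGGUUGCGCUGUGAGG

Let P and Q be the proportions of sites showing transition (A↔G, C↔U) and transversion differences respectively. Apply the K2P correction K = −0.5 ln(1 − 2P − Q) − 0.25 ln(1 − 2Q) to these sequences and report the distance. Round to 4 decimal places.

Differing sites — 2:U/A (Tv); 7:U/C (Ti); 13:A/U (Tv); 33:G/U (Tv); 37:C/G (Tv).
Of the 5 differences, 1 transition and 4 transversions over 37 sites: P = 1/37 = 0.027027, Q = 4/37 = 0.108108.
d = −0.5·ln(0.837838) − 0.25·ln(0.783784) = −0.5·(-0.176931) − 0.25·(-0.243622) = 0.1494.

0.1494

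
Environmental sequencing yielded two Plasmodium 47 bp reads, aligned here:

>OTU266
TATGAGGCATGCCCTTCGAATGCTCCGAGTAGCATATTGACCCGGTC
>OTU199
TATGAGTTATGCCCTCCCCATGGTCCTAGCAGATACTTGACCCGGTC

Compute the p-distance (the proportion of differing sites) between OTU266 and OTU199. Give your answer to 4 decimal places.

0.2553

Differing sites — 7:G/T; 8:C/T; 16:T/C; 18:G/C; 19:A/C; 23:C/G; 27:G/T; 30:T/C; 33:C/A; 34:A/T; 35:T/A; 36:A/C.
There are 12 differences over 47 sites, so p = 12/47 = 0.2553.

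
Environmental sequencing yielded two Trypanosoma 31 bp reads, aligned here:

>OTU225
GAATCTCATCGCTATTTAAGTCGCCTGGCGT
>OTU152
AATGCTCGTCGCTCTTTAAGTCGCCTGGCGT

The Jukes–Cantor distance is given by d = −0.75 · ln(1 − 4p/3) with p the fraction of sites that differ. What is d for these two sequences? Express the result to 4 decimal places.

0.1816

Mismatches occur at site 1 (G→A), site 3 (A→T), site 4 (T→G), site 8 (A→G), site 14 (A→C).
p = 5/31 = 0.161290.
d = −0.75 · ln(1 − (4/3)·0.161290) = −0.75 · ln(0.784947) = −0.75 · (-0.242139) = 0.1816.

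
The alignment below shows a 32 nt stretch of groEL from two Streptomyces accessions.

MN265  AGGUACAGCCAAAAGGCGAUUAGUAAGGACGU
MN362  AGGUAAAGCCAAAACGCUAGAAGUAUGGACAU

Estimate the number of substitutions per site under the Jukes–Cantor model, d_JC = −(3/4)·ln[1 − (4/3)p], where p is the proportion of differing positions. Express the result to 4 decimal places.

The sequences differ at positions 6 (C/A), 15 (G/C), 18 (G/U), 20 (U/G), 21 (U/A), 26 (A/U), 31 (G/A).
p = 7/32 = 0.218750.
d = −0.75 · ln(1 − (4/3)·0.218750) = −0.75 · ln(0.708333) = −0.75 · (-0.344841) = 0.2586.

0.2586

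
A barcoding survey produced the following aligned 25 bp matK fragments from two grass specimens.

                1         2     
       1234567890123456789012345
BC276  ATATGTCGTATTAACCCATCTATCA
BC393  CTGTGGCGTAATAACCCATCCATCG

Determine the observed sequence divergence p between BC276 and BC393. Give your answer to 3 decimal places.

0.240

The sequences differ at positions 1 (A/C), 3 (A/G), 6 (T/G), 11 (T/A), 21 (T/C), 25 (A/G).
There are 6 differences over 25 sites, so p = 6/25 = 0.240.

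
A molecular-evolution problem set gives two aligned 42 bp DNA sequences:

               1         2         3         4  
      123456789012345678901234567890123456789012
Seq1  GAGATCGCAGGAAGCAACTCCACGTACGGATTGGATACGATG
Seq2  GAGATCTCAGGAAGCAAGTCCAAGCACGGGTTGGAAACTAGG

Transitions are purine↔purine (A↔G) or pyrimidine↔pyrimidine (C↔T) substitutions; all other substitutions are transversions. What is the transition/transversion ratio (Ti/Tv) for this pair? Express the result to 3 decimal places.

Differing sites — 7:G/T (Tv); 18:C/G (Tv); 23:C/A (Tv); 25:T/C (Ti); 30:A/G (Ti); 36:T/A (Tv); 39:G/T (Tv); 41:T/G (Tv).
Of the 8 differences, 2 transitions and 6 transversions, so Ti/Tv = 2/6 = 0.333.

0.333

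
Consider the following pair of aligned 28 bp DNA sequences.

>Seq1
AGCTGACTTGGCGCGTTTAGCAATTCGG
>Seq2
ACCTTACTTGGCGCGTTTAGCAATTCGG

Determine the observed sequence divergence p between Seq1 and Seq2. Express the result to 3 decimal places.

0.071

Differing sites — 2:G/C; 5:G/T.
There are 2 differences over 28 sites, so p = 2/28 = 0.071.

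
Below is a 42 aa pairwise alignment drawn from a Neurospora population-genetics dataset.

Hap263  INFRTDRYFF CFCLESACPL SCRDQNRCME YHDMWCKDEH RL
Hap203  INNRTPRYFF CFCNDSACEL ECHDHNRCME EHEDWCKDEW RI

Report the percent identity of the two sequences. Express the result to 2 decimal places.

69.05%

Mismatches occur at site 3 (F→N), site 6 (D→P), site 14 (L→N), site 15 (E→D), site 19 (P→E), site 21 (S→E), site 23 (R→H), site 25 (Q→H), site 31 (Y→E), site 33 (D→E), site 34 (M→D), site 40 (H→W), site 42 (L→I).
29 of the 42 sites match, so the percent identity is 29/42 × 100 = 69.05%.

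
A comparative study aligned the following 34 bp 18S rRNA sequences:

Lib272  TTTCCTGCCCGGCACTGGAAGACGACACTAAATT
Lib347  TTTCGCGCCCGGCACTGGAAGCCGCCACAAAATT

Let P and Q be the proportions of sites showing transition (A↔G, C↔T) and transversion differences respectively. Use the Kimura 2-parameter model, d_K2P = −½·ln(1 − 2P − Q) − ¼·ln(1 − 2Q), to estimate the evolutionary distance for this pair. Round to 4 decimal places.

0.1641

Mismatches occur at site 5 (C/G, transversion), site 6 (T/C, transition), site 22 (A/C, transversion), site 25 (A/C, transversion), site 29 (T/A, transversion).
Of the 5 differences, 1 transition and 4 transversions over 34 sites: P = 1/34 = 0.029412, Q = 4/34 = 0.117647.
d = −0.5·ln(0.823529) − 0.25·ln(0.764706) = −0.5·(-0.194157) − 0.25·(-0.268264) = 0.1641.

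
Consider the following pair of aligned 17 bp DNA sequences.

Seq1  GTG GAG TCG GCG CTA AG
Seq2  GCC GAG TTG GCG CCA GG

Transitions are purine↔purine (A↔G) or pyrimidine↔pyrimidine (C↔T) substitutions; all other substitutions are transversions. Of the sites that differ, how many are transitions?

4

Differing sites — 2:T/C (Ti); 3:G/C (Tv); 8:C/T (Ti); 14:T/C (Ti); 16:A/G (Ti).
Of the 5 differences, 4 transitions and 1 transversion, so the answer is 4.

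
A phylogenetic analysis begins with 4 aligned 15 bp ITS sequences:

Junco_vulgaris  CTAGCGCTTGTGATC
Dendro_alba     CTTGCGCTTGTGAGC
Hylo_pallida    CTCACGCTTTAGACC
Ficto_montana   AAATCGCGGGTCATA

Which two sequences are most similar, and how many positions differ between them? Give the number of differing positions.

Pairwise Hamming distances:
  Junco_vulgaris vs Dendro_alba: 2
  Junco_vulgaris vs Hylo_pallida: 5
  Junco_vulgaris vs Ficto_montana: 7
  Dendro_alba vs Hylo_pallida: 5
  Dendro_alba vs Ficto_montana: 9
  Hylo_pallida vs Ficto_montana: 11
The smallest is 2, between Junco_vulgaris and Dendro_alba.

2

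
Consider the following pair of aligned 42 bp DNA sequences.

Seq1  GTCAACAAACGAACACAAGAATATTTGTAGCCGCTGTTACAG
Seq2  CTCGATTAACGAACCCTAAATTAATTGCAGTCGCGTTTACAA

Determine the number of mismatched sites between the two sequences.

The sequences differ at positions 1 (G/C), 4 (A/G), 6 (C/T), 7 (A/T), 15 (A/C), 17 (A/T), 19 (G/A), 21 (A/T), 24 (T/A), 28 (T/C), 31 (C/T), 35 (T/G), 36 (G/T), 42 (G/A).
That gives 14 mismatches out of 42 aligned sites, so the Hamming distance is 14.

14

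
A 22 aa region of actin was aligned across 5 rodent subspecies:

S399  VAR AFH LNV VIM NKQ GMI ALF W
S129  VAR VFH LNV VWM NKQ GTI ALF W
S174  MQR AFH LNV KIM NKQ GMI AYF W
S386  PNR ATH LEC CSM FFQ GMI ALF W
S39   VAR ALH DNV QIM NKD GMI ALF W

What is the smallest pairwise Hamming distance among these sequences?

Pairwise Hamming distances:
  S399 vs S129: 3
  S399 vs S174: 4
  S399 vs S386: 9
  S399 vs S39: 4
  S129 vs S174: 7
  S129 vs S386: 11
  S129 vs S39: 7
  S174 vs S386: 10
  S174 vs S39: 7
  S386 vs S39: 11
The smallest is 3, between S399 and S129.

3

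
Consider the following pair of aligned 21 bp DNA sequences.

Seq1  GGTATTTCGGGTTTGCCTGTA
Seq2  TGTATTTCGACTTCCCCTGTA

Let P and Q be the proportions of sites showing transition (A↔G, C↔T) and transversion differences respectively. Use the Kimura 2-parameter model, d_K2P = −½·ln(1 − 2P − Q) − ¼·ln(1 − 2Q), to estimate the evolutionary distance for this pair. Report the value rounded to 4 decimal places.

0.2869

Differing sites — 1:G/T (Tv); 10:G/A (Ti); 11:G/C (Tv); 14:T/C (Ti); 15:G/C (Tv).
Of the 5 differences, 2 transitions and 3 transversions over 21 sites: P = 2/21 = 0.095238, Q = 3/21 = 0.142857.
d = −0.5·ln(0.666667) − 0.25·ln(0.714286) = −0.5·(-0.405465) − 0.25·(-0.336472) = 0.2869.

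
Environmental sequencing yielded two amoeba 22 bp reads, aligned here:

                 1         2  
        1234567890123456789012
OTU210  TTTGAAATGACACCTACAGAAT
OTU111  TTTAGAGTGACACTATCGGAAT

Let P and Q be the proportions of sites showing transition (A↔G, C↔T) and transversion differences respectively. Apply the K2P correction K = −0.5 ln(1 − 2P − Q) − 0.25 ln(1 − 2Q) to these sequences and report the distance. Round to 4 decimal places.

Mismatches occur at site 4 (G↔A, transition), site 5 (A↔G, transition), site 7 (A↔G, transition), site 14 (C↔T, transition), site 15 (T↔A, transversion), site 16 (A↔T, transversion), site 18 (A↔G, transition).
Of the 7 differences, 5 transitions and 2 transversions over 22 sites: P = 5/22 = 0.227273, Q = 2/22 = 0.090909.
d = −0.5·ln(0.454545) − 0.25·ln(0.818182) = −0.5·(-0.788458) − 0.25·(-0.200670) = 0.4444.

0.4444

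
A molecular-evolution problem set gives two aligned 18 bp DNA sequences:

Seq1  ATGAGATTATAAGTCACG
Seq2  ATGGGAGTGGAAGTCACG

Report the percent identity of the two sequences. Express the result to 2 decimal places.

Mismatches occur at site 4 (A/G), site 7 (T/G), site 9 (A/G), site 10 (T/G).
14 of the 18 sites match, so the percent identity is 14/18 × 100 = 77.78%.

77.78%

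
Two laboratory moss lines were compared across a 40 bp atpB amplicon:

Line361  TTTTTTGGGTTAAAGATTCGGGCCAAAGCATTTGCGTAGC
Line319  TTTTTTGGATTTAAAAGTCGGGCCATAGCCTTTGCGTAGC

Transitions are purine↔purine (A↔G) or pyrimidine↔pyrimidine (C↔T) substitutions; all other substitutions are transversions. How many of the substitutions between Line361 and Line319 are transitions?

2

Mismatches occur at site 9 (G/A, transition), site 12 (A/T, transversion), site 15 (G/A, transition), site 17 (T/G, transversion), site 26 (A/T, transversion), site 30 (A/C, transversion).
Of the 6 differences, 2 transitions and 4 transversions, so the answer is 2.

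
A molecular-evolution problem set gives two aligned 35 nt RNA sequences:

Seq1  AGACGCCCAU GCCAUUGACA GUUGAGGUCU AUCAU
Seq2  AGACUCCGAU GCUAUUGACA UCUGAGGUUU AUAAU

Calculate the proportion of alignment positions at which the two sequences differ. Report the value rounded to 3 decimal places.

0.200

Differing sites — 5:G/U; 8:C/G; 13:C/U; 21:G/U; 22:U/C; 29:C/U; 33:C/A.
There are 7 differences over 35 sites, so p = 7/35 = 0.200.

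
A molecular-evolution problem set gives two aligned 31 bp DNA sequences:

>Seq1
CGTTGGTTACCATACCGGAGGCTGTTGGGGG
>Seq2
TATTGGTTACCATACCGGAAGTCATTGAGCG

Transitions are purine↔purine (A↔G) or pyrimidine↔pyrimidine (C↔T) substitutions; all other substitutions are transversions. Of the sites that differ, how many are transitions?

Differing sites — 1:C/T (Ti); 2:G/A (Ti); 20:G/A (Ti); 22:C/T (Ti); 23:T/C (Ti); 24:G/A (Ti); 28:G/A (Ti); 30:G/C (Tv).
Of the 8 differences, 7 transitions and 1 transversion, so the answer is 7.

7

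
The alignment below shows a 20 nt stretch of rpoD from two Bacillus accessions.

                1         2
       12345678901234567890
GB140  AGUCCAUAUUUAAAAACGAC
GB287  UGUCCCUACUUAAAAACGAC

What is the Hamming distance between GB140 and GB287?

3

Mismatches occur at site 1 (A/U), site 6 (A/C), site 9 (U/C).
That gives 3 mismatches out of 20 aligned sites, so the Hamming distance is 3.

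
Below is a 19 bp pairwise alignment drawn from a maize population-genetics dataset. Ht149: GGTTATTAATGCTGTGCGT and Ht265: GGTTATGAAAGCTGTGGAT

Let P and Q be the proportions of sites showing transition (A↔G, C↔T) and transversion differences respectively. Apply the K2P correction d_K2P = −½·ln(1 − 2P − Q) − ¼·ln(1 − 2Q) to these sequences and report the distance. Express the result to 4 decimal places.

Differing sites — 7:T/G (Tv); 10:T/A (Tv); 17:C/G (Tv); 18:G/A (Ti).
Of the 4 differences, 1 transition and 3 transversions over 19 sites: P = 1/19 = 0.052632, Q = 3/19 = 0.157895.
d = −0.5·ln(0.736841) − 0.25·ln(0.684210) = −0.5·(-0.305383) − 0.25·(-0.379490) = 0.2476.

0.2476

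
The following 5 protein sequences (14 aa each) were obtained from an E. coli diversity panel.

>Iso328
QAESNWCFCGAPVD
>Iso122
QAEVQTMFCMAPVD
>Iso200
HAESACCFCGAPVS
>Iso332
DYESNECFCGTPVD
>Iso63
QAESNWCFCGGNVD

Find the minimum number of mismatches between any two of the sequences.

2

Pairwise Hamming distances:
  Iso328 vs Iso122: 5
  Iso328 vs Iso200: 4
  Iso328 vs Iso332: 4
  Iso328 vs Iso63: 2
  Iso122 vs Iso200: 7
  Iso122 vs Iso332: 8
  Iso122 vs Iso63: 7
  Iso200 vs Iso332: 6
  Iso200 vs Iso63: 6
  Iso332 vs Iso63: 5
The smallest is 2, between Iso328 and Iso63.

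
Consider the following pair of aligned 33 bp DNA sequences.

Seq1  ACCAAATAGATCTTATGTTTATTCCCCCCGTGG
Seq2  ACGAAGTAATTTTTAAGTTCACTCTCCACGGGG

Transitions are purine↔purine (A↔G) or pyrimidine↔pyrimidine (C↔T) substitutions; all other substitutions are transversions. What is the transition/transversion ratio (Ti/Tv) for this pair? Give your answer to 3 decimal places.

1.200

The sequences differ at positions 3 (C/G, transversion), 6 (A/G, transition), 9 (G/A, transition), 10 (A/T, transversion), 12 (C/T, transition), 16 (T/A, transversion), 20 (T/C, transition), 22 (T/C, transition), 25 (C/T, transition), 28 (C/A, transversion), 31 (T/G, transversion).
Of the 11 differences, 6 transitions and 5 transversions, so Ti/Tv = 6/5 = 1.200.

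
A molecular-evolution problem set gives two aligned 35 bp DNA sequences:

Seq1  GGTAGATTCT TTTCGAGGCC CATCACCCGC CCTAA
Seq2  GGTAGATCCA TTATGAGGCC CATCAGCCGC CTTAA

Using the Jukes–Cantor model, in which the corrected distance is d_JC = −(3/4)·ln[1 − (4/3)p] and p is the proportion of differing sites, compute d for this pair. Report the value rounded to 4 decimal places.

0.1946

Mismatches occur at site 8 (T/C), site 10 (T/A), site 13 (T/A), site 14 (C/T), site 26 (C/G), site 32 (C/T).
p = 6/35 = 0.171429.
d = −0.75 · ln(1 − (4/3)·0.171429) = −0.75 · ln(0.771428) = −0.75 · (-0.259512) = 0.1946.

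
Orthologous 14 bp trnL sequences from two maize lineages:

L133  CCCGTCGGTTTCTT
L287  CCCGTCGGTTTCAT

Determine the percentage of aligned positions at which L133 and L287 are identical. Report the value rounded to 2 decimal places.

92.86%

Differing sites — 13:T/A.
13 of the 14 sites match, so the percent identity is 13/14 × 100 = 92.86%.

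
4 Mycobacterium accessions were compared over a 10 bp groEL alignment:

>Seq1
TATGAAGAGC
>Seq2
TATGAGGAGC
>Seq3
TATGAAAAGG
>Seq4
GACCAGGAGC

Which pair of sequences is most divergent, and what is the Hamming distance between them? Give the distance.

Pairwise Hamming distances:
  Seq1 vs Seq2: 1
  Seq1 vs Seq3: 2
  Seq1 vs Seq4: 4
  Seq2 vs Seq3: 3
  Seq2 vs Seq4: 3
  Seq3 vs Seq4: 6
The largest is 6, between Seq3 and Seq4.

6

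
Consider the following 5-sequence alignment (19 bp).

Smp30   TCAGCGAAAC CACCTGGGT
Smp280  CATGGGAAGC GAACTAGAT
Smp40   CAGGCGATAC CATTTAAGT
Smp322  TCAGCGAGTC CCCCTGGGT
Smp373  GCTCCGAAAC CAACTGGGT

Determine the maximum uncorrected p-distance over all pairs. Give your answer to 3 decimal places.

Pairwise Hamming distances:
  Smp30 vs Smp280: 9
  Smp30 vs Smp40: 8
  Smp30 vs Smp322: 3
  Smp30 vs Smp373: 4
  Smp280 vs Smp40: 9
  Smp280 vs Smp322: 11
  Smp280 vs Smp373: 8
  Smp40 vs Smp322: 10
  Smp40 vs Smp373: 9
  Smp322 vs Smp373: 7
The largest is 11 mismatches, between Smp280 and Smp322; p = 11/19 = 0.579.

0.579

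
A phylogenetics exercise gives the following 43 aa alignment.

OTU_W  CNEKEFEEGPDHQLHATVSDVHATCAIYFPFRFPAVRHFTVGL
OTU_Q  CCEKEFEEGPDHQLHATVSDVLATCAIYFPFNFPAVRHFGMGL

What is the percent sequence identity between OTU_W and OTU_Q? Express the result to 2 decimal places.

The sequences differ at positions 2 (N/C), 22 (H/L), 32 (R/N), 40 (T/G), 41 (V/M).
38 of the 43 sites match, so the percent identity is 38/43 × 100 = 88.37%.

88.37%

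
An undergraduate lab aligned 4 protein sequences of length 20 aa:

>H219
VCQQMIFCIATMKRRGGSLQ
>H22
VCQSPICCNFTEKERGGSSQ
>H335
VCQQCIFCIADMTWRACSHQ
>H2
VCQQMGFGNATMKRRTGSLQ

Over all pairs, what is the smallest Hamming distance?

Pairwise Hamming distances:
  H219 vs H22: 8
  H219 vs H335: 7
  H219 vs H2: 4
  H22 vs H335: 12
  H22 vs H2: 10
  H335 vs H2: 10
The smallest is 4, between H219 and H2.

4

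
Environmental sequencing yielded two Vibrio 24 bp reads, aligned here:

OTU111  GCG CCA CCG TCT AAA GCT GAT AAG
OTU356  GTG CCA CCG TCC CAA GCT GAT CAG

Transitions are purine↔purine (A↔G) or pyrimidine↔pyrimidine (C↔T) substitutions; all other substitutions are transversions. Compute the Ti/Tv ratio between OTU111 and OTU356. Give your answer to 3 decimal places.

1.000

The sequences differ at positions 2 (C/T, transition), 12 (T/C, transition), 13 (A/C, transversion), 22 (A/C, transversion).
Of the 4 differences, 2 transitions and 2 transversions, so Ti/Tv = 2/2 = 1.000.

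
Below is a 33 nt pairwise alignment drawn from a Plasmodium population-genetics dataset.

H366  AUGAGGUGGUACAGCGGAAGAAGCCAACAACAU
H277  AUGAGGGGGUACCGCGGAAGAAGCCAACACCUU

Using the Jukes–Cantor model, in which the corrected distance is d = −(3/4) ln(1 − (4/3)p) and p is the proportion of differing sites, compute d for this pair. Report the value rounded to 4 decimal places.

The sequences differ at positions 7 (U/G), 13 (A/C), 30 (A/C), 32 (A/U).
p = 4/33 = 0.121212.
d = −0.75 · ln(1 − (4/3)·0.121212) = −0.75 · ln(0.838384) = −0.75 · (-0.176279) = 0.1322.

0.1322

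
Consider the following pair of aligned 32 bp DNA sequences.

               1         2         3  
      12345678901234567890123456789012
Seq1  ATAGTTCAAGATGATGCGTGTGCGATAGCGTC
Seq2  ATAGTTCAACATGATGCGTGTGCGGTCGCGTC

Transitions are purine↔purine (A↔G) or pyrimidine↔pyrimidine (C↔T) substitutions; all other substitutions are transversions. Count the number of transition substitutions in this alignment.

The sequences differ at positions 10 (G/C, transversion), 25 (A/G, transition), 27 (A/C, transversion).
Of the 3 differences, 1 transition and 2 transversions, so the answer is 1.

1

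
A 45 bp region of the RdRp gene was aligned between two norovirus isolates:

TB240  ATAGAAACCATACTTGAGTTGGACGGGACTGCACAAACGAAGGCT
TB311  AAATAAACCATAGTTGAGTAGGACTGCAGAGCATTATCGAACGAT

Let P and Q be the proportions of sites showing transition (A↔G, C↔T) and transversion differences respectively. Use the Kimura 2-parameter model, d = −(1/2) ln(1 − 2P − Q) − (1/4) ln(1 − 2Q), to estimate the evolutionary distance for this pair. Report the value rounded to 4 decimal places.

0.3769

The sequences differ at positions 2 (T/A, transversion), 4 (G/T, transversion), 13 (C/G, transversion), 20 (T/A, transversion), 25 (G/T, transversion), 27 (G/C, transversion), 29 (C/G, transversion), 30 (T/A, transversion), 34 (C/T, transition), 35 (A/T, transversion), 37 (A/T, transversion), 42 (G/C, transversion), 44 (C/A, transversion).
Of the 13 differences, 1 transition and 12 transversions over 45 sites: P = 1/45 = 0.022222, Q = 12/45 = 0.266667.
d = −0.5·ln(0.688889) − 0.25·ln(0.466666) = −0.5·(-0.372675) − 0.25·(-0.762141) = 0.3769.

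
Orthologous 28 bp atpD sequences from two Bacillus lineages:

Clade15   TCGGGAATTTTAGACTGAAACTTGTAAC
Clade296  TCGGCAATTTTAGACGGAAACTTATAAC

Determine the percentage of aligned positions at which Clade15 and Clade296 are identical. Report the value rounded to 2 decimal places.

89.29%

Mismatches occur at site 5 (G→C), site 16 (T→G), site 24 (G→A).
25 of the 28 sites match, so the percent identity is 25/28 × 100 = 89.29%.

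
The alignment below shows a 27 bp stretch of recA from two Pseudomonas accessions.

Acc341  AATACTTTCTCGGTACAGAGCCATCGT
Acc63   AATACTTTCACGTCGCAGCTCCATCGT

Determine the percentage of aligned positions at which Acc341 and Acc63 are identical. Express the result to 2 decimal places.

77.78%

The sequences differ at positions 10 (T/A), 13 (G/T), 14 (T/C), 15 (A/G), 19 (A/C), 20 (G/T).
21 of the 27 sites match, so the percent identity is 21/27 × 100 = 77.78%.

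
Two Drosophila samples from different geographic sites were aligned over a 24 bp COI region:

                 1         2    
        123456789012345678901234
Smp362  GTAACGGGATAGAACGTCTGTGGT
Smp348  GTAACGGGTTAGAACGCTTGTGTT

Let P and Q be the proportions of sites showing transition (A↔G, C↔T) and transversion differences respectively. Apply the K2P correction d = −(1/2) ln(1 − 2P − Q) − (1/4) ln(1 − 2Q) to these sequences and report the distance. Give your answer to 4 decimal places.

The sequences differ at positions 9 (A/T, transversion), 17 (T/C, transition), 18 (C/T, transition), 23 (G/T, transversion).
Of the 4 differences, 2 transitions and 2 transversions over 24 sites: P = 2/24 = 0.083333, Q = 2/24 = 0.083333.
d = −0.5·ln(0.750001) − 0.25·ln(0.833334) = −0.5·(-0.287681) − 0.25·(-0.182321) = 0.1894.

0.1894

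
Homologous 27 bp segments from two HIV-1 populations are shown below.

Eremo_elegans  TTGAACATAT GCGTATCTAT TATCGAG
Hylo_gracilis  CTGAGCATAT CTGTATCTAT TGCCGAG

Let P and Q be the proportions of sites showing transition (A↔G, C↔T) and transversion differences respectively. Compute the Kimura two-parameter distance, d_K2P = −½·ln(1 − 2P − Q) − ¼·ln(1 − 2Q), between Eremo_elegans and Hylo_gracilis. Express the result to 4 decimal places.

Differing sites — 1:T/C (Ti); 5:A/G (Ti); 11:G/C (Tv); 12:C/T (Ti); 22:A/G (Ti); 23:T/C (Ti).
Of the 6 differences, 5 transitions and 1 transversion over 27 sites: P = 5/27 = 0.185185, Q = 1/27 = 0.037037.
d = −0.5·ln(0.592593) − 0.25·ln(0.925926) = −0.5·(-0.523247) − 0.25·(-0.076961) = 0.2809.

0.2809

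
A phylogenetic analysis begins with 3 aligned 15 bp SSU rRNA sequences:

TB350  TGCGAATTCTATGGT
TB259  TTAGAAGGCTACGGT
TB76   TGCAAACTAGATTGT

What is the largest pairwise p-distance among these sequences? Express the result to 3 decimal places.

Pairwise Hamming distances:
  TB350 vs TB259: 5
  TB350 vs TB76: 5
  TB259 vs TB76: 9
The largest is 9 mismatches, between TB259 and TB76; p = 9/15 = 0.600.

0.600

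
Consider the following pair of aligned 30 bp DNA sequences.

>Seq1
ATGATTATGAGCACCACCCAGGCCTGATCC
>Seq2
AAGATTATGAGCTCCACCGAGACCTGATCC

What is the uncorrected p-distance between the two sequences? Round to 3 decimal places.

0.133

The sequences differ at positions 2 (T/A), 13 (A/T), 19 (C/G), 22 (G/A).
There are 4 differences over 30 sites, so p = 4/30 = 0.133.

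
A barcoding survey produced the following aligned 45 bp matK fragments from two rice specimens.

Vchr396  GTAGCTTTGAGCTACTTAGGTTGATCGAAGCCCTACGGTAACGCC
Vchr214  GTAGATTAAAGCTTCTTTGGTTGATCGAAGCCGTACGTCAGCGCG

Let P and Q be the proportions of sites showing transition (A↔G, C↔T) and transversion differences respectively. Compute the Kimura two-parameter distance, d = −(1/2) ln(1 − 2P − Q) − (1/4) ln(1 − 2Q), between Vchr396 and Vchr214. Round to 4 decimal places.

Differing sites — 5:C/A (Tv); 8:T/A (Tv); 9:G/A (Ti); 14:A/T (Tv); 18:A/T (Tv); 33:C/G (Tv); 38:G/T (Tv); 39:T/C (Ti); 41:A/G (Ti); 45:C/G (Tv).
Of the 10 differences, 3 transitions and 7 transversions over 45 sites: P = 3/45 = 0.066667, Q = 7/45 = 0.155556.
d = −0.5·ln(0.711110) − 0.25·ln(0.688888) = −0.5·(-0.340928) − 0.25·(-0.372677) = 0.2636.

0.2636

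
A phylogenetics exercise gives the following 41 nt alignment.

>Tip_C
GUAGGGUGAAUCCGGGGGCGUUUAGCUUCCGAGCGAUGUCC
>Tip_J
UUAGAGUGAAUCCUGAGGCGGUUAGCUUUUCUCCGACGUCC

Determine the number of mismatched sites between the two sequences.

11

Differing sites — 1:G/U; 5:G/A; 14:G/U; 16:G/A; 21:U/G; 29:C/U; 30:C/U; 31:G/C; 32:A/U; 33:G/C; 37:U/C.
That gives 11 mismatches out of 41 aligned sites, so the Hamming distance is 11.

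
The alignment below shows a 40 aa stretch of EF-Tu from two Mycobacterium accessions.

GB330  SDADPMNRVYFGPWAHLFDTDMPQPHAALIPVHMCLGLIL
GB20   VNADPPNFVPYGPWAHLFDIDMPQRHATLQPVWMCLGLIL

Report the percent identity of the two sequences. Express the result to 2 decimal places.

Differing sites — 1:S/V; 2:D/N; 6:M/P; 8:R/F; 10:Y/P; 11:F/Y; 20:T/I; 25:P/R; 28:A/T; 30:I/Q; 33:H/W.
29 of the 40 sites match, so the percent identity is 29/40 × 100 = 72.50%.

72.50%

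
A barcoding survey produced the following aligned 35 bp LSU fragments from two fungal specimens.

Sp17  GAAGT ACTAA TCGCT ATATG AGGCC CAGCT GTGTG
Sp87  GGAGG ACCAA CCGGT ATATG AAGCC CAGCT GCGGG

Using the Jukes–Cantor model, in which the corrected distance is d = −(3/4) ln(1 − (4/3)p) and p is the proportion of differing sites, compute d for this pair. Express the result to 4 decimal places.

0.2726

Differing sites — 2:A/G; 5:T/G; 8:T/C; 11:T/C; 14:C/G; 22:G/A; 32:T/C; 34:T/G.
p = 8/35 = 0.228571.
d = −0.75 · ln(1 − (4/3)·0.228571) = −0.75 · ln(0.695239) = −0.75 · (-0.363500) = 0.2726.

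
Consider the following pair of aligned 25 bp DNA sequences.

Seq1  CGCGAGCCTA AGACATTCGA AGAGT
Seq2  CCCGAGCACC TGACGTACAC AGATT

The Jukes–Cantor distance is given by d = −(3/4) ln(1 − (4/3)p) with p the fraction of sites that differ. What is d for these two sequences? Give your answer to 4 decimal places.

0.5716

Differing sites — 2:G/C; 8:C/A; 9:T/C; 10:A/C; 11:A/T; 15:A/G; 17:T/A; 19:G/A; 20:A/C; 24:G/T.
p = 10/25 = 0.400000.
d = −0.75 · ln(1 − (4/3)·0.400000) = −0.75 · ln(0.466667) = −0.75 · (-0.762139) = 0.5716.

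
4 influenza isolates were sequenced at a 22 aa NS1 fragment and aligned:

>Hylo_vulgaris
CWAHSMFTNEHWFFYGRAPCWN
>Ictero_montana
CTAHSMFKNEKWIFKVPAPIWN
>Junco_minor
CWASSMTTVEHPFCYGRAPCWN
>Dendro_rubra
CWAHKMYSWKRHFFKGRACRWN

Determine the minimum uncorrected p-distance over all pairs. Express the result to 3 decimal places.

0.227

Pairwise Hamming distances:
  Hylo_vulgaris vs Ictero_montana: 8
  Hylo_vulgaris vs Junco_minor: 5
  Hylo_vulgaris vs Dendro_rubra: 10
  Ictero_montana vs Junco_minor: 13
  Ictero_montana vs Dendro_rubra: 13
  Junco_minor vs Dendro_rubra: 12
The smallest is 5 mismatches, between Hylo_vulgaris and Junco_minor; p = 5/22 = 0.227.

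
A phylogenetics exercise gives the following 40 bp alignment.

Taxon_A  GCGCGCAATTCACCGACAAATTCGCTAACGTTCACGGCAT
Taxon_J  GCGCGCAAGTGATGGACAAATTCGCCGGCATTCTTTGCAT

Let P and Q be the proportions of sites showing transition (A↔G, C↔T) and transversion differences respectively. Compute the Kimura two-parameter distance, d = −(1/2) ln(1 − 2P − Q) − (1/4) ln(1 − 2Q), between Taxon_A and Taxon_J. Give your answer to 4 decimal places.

0.3486

Differing sites — 9:T/G (Tv); 11:C/G (Tv); 13:C/T (Ti); 14:C/G (Tv); 26:T/C (Ti); 27:A/G (Ti); 28:A/G (Ti); 30:G/A (Ti); 34:A/T (Tv); 35:C/T (Ti); 36:G/T (Tv).
Of the 11 differences, 6 transitions and 5 transversions over 40 sites: P = 6/40 = 0.150000, Q = 5/40 = 0.125000.
d = −0.5·ln(0.575000) − 0.25·ln(0.750000) = −0.5·(-0.553385) − 0.25·(-0.287682) = 0.3486.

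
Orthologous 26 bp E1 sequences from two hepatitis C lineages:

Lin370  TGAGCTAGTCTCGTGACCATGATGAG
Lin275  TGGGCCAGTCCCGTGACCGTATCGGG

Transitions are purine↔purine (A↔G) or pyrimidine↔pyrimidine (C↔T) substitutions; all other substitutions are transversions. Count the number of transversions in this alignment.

Mismatches occur at site 3 (A→G, transition), site 6 (T→C, transition), site 11 (T→C, transition), site 19 (A→G, transition), site 21 (G→A, transition), site 22 (A→T, transversion), site 23 (T→C, transition), site 25 (A→G, transition).
Of the 8 differences, 7 transitions and 1 transversion, so the answer is 1.

1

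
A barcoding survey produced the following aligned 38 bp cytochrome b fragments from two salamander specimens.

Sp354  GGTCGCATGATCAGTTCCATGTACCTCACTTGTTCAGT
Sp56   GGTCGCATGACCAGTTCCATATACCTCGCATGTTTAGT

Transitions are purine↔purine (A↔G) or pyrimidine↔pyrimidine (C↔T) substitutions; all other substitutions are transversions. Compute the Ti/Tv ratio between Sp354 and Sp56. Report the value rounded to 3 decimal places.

4.000

Differing sites — 11:T/C (Ti); 21:G/A (Ti); 28:A/G (Ti); 30:T/A (Tv); 35:C/T (Ti).
Of the 5 differences, 4 transitions and 1 transversion, so Ti/Tv = 4/1 = 4.000.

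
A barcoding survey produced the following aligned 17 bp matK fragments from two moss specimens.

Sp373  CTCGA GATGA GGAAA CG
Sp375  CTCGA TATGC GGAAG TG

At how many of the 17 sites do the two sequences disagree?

4

Mismatches occur at site 6 (G↔T), site 10 (A↔C), site 15 (A↔G), site 16 (C↔T).
That gives 4 mismatches out of 17 aligned sites, so the Hamming distance is 4.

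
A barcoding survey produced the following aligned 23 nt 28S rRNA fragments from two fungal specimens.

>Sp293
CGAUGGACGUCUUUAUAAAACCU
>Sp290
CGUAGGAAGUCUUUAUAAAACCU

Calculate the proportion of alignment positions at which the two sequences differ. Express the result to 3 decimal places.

0.130

The sequences differ at positions 3 (A/U), 4 (U/A), 8 (C/A).
There are 3 differences over 23 sites, so p = 3/23 = 0.130.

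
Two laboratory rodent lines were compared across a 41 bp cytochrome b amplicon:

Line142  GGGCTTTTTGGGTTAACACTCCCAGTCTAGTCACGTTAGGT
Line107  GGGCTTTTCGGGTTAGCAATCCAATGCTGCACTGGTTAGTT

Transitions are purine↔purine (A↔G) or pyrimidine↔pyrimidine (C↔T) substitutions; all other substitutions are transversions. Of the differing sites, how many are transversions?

9

The sequences differ at positions 9 (T/C, transition), 16 (A/G, transition), 19 (C/A, transversion), 23 (C/A, transversion), 25 (G/T, transversion), 26 (T/G, transversion), 29 (A/G, transition), 30 (G/C, transversion), 31 (T/A, transversion), 33 (A/T, transversion), 34 (C/G, transversion), 40 (G/T, transversion).
Of the 12 differences, 3 transitions and 9 transversions, so the answer is 9.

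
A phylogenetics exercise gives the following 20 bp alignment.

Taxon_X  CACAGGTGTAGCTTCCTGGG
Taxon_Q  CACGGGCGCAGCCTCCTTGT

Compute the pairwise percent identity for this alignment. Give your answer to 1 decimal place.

Mismatches occur at site 4 (A→G), site 7 (T→C), site 9 (T→C), site 13 (T→C), site 18 (G→T), site 20 (G→T).
14 of the 20 sites match, so the percent identity is 14/20 × 100 = 70.0%.

70.0%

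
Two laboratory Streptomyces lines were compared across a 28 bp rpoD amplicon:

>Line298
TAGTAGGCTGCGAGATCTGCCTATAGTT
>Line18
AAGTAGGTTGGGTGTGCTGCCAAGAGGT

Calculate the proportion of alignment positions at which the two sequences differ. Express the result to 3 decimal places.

Differing sites — 1:T/A; 8:C/T; 11:C/G; 13:A/T; 15:A/T; 16:T/G; 22:T/A; 24:T/G; 27:T/G.
There are 9 differences over 28 sites, so p = 9/28 = 0.321.

0.321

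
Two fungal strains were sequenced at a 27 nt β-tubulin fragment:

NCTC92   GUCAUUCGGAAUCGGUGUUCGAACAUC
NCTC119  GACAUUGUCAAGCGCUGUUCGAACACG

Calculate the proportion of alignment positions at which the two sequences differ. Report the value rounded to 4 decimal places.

Mismatches occur at site 2 (U→A), site 7 (C→G), site 8 (G→U), site 9 (G→C), site 12 (U→G), site 15 (G→C), site 26 (U→C), site 27 (C→G).
There are 8 differences over 27 sites, so p = 8/27 = 0.2963.

0.2963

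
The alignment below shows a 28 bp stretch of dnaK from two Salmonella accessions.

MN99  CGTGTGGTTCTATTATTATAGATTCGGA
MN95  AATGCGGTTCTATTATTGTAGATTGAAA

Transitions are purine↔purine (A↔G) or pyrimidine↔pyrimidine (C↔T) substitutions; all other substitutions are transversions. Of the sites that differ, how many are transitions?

5

The sequences differ at positions 1 (C/A, transversion), 2 (G/A, transition), 5 (T/C, transition), 18 (A/G, transition), 25 (C/G, transversion), 26 (G/A, transition), 27 (G/A, transition).
Of the 7 differences, 5 transitions and 2 transversions, so the answer is 5.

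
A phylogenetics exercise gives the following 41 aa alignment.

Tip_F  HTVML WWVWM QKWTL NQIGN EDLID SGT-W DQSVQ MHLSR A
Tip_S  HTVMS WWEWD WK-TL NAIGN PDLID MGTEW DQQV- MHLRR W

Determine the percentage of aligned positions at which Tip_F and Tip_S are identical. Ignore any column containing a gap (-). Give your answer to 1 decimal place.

Excluding the 3 gap columns leaves 38 comparable sites.
Mismatches occur at site 5 (L↔S), site 8 (V↔E), site 10 (M↔D), site 11 (Q↔W), site 17 (Q↔A), site 21 (E↔P), site 26 (S↔M), site 33 (S↔Q), site 39 (S↔R), site 41 (A↔W).
28 of the 38 comparable sites match, so the percent identity is 28/38 × 100 = 73.7%.

73.7%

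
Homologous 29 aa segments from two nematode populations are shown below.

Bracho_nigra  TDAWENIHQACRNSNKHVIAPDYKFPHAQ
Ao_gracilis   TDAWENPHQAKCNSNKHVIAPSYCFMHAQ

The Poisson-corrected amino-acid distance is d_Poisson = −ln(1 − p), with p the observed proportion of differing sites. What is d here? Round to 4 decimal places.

The sequences differ at positions 7 (I/P), 11 (C/K), 12 (R/C), 22 (D/S), 24 (K/C), 26 (P/M).
p = 6/29 = 0.206897.
d = −ln(1 − 0.206897) = −ln(0.793103) = 0.2318.

0.2318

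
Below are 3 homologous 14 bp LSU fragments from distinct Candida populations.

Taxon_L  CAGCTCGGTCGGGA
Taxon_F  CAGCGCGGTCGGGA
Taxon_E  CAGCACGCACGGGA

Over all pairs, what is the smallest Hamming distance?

1

Pairwise Hamming distances:
  Taxon_L vs Taxon_F: 1
  Taxon_L vs Taxon_E: 3
  Taxon_F vs Taxon_E: 3
The smallest is 1, between Taxon_L and Taxon_F.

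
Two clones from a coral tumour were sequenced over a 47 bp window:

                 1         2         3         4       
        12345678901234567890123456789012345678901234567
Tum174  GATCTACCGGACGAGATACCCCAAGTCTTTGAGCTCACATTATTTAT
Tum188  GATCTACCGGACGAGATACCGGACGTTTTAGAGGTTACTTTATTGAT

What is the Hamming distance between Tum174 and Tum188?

Mismatches occur at site 21 (C↔G), site 22 (C↔G), site 24 (A↔C), site 27 (C↔T), site 30 (T↔A), site 34 (C↔G), site 36 (C↔T), site 39 (A↔T), site 45 (T↔G).
That gives 9 mismatches out of 47 aligned sites, so the Hamming distance is 9.

9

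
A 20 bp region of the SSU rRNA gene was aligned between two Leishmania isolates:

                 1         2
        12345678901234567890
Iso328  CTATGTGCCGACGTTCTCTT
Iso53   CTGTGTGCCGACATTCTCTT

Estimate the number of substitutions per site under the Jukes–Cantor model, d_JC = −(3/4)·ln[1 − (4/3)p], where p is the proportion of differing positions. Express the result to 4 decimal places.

0.1073

Mismatches occur at site 3 (A↔G), site 13 (G↔A).
p = 2/20 = 0.100000.
d = −0.75 · ln(1 − (4/3)·0.100000) = −0.75 · ln(0.866667) = −0.75 · (-0.143100) = 0.1073.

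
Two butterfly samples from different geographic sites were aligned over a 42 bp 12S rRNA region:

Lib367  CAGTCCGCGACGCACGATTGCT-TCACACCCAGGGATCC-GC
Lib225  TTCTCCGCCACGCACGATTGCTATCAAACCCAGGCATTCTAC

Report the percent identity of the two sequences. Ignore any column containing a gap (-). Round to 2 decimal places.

Excluding the 2 gap columns leaves 40 comparable sites.
Mismatches occur at site 1 (C→T), site 2 (A→T), site 3 (G→C), site 9 (G→C), site 27 (C→A), site 35 (G→C), site 38 (C→T), site 41 (G→A).
32 of the 40 comparable sites match, so the percent identity is 32/40 × 100 = 80.00%.

80.00%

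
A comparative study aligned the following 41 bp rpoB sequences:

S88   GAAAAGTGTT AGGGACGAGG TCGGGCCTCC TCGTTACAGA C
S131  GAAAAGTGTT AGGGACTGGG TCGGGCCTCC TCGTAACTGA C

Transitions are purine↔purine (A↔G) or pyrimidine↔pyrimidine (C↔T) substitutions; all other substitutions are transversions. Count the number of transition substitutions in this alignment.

1

Differing sites — 17:G/T (Tv); 18:A/G (Ti); 35:T/A (Tv); 38:A/T (Tv).
Of the 4 differences, 1 transition and 3 transversions, so the answer is 1.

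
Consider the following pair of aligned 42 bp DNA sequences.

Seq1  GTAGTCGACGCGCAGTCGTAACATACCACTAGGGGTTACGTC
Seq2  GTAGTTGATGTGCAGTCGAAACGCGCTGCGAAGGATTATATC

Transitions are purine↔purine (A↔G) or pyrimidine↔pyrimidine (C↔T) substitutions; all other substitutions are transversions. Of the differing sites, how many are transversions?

2

Differing sites — 6:C/T (Ti); 9:C/T (Ti); 11:C/T (Ti); 19:T/A (Tv); 23:A/G (Ti); 24:T/C (Ti); 25:A/G (Ti); 27:C/T (Ti); 28:A/G (Ti); 30:T/G (Tv); 32:G/A (Ti); 35:G/A (Ti); 39:C/T (Ti); 40:G/A (Ti).
Of the 14 differences, 12 transitions and 2 transversions, so the answer is 2.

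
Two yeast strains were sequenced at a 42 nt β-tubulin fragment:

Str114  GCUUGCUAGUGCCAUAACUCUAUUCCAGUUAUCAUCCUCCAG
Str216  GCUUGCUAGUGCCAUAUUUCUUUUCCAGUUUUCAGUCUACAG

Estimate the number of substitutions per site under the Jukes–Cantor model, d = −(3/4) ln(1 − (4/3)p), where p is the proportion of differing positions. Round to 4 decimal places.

0.1885

The sequences differ at positions 17 (A/U), 18 (C/U), 22 (A/U), 31 (A/U), 35 (U/G), 36 (C/U), 39 (C/A).
p = 7/42 = 0.166667.
d = −0.75 · ln(1 − (4/3)·0.166667) = −0.75 · ln(0.777777) = −0.75 · (-0.251315) = 0.1885.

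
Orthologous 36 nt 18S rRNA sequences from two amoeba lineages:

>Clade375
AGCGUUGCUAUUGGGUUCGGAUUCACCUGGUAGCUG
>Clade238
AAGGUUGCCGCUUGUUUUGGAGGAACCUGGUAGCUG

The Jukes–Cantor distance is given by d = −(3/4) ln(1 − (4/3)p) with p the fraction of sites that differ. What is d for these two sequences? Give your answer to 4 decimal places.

0.3924

Differing sites — 2:G/A; 3:C/G; 9:U/C; 10:A/G; 11:U/C; 13:G/U; 15:G/U; 18:C/U; 22:U/G; 23:U/G; 24:C/A.
p = 11/36 = 0.305556.
d = −0.75 · ln(1 − (4/3)·0.305556) = −0.75 · ln(0.592592) = −0.75 · (-0.523249) = 0.3924.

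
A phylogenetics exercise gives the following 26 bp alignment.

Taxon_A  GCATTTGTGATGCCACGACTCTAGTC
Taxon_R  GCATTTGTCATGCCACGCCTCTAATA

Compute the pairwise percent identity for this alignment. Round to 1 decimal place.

84.6%

Differing sites — 9:G/C; 18:A/C; 24:G/A; 26:C/A.
22 of the 26 sites match, so the percent identity is 22/26 × 100 = 84.6%.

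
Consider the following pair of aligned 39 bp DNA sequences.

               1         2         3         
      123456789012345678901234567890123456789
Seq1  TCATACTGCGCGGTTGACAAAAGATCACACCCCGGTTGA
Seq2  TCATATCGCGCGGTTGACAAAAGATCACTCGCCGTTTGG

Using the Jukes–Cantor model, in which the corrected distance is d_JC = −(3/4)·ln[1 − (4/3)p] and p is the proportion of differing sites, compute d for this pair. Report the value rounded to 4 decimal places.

0.1722

Differing sites — 6:C/T; 7:T/C; 29:A/T; 31:C/G; 35:G/T; 39:A/G.
p = 6/39 = 0.153846.
d = −0.75 · ln(1 − (4/3)·0.153846) = −0.75 · ln(0.794872) = −0.75 · (-0.229574) = 0.1722.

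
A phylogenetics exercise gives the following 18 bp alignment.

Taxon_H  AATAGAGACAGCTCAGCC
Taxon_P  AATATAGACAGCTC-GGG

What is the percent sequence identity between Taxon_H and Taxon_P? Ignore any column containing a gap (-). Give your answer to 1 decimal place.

82.4%

Excluding the 1 gap column leaves 17 comparable sites.
The sequences differ at positions 5 (G/T), 17 (C/G), 18 (C/G).
14 of the 17 comparable sites match, so the percent identity is 14/17 × 100 = 82.4%.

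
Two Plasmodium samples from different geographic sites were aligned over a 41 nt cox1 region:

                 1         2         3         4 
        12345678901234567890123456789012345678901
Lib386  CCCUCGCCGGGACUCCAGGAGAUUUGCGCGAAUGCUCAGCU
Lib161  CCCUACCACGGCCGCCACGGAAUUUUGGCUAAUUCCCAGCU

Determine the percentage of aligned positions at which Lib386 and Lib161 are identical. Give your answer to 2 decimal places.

65.85%

The sequences differ at positions 5 (C/A), 6 (G/C), 8 (C/A), 9 (G/C), 12 (A/C), 14 (U/G), 18 (G/C), 20 (A/G), 21 (G/A), 26 (G/U), 27 (C/G), 30 (G/U), 34 (G/U), 36 (U/C).
27 of the 41 sites match, so the percent identity is 27/41 × 100 = 65.85%.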